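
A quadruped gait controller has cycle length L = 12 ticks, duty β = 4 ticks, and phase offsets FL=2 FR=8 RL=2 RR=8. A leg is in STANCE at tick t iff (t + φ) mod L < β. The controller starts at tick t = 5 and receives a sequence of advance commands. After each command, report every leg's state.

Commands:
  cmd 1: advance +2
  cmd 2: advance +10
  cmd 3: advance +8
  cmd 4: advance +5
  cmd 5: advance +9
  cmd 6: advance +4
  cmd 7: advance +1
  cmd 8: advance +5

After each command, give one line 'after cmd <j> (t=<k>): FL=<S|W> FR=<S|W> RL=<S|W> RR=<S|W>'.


start t=5: FL=W FR=S RL=W RR=S
cmd 1: advance +2 → t=7, phase=(9,3,9,3) → FL=W FR=S RL=W RR=S
cmd 2: advance +10 → t=17, phase=(7,1,7,1) → FL=W FR=S RL=W RR=S
cmd 3: advance +8 → t=25, phase=(3,9,3,9) → FL=S FR=W RL=S RR=W
cmd 4: advance +5 → t=30, phase=(8,2,8,2) → FL=W FR=S RL=W RR=S
cmd 5: advance +9 → t=39, phase=(5,11,5,11) → FL=W FR=W RL=W RR=W
cmd 6: advance +4 → t=43, phase=(9,3,9,3) → FL=W FR=S RL=W RR=S
cmd 7: advance +1 → t=44, phase=(10,4,10,4) → FL=W FR=W RL=W RR=W
cmd 8: advance +5 → t=49, phase=(3,9,3,9) → FL=S FR=W RL=S RR=W

after cmd 1 (t=7): FL=W FR=S RL=W RR=S
after cmd 2 (t=17): FL=W FR=S RL=W RR=S
after cmd 3 (t=25): FL=S FR=W RL=S RR=W
after cmd 4 (t=30): FL=W FR=S RL=W RR=S
after cmd 5 (t=39): FL=W FR=W RL=W RR=W
after cmd 6 (t=43): FL=W FR=S RL=W RR=S
after cmd 7 (t=44): FL=W FR=W RL=W RR=W
after cmd 8 (t=49): FL=S FR=W RL=S RR=W


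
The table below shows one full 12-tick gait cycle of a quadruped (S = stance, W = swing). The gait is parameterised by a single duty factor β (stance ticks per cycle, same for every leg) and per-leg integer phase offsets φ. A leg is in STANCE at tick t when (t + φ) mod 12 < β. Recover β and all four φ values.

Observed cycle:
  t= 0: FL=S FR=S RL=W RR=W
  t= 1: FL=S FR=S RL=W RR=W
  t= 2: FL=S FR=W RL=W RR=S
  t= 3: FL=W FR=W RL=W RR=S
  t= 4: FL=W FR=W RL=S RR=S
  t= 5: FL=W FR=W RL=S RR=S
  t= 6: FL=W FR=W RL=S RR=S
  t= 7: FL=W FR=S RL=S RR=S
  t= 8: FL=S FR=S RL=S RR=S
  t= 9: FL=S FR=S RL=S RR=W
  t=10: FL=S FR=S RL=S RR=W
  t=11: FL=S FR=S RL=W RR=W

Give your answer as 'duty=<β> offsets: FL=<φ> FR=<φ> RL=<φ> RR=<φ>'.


duty=7 offsets: FL=4 FR=5 RL=8 RR=10

duty β = stance ticks per leg = 7
FL: stance ticks = 7; W→S at t=8 → φ=4
FR: stance ticks = 7; W→S at t=7 → φ=5
RL: stance ticks = 7; W→S at t=4 → φ=8
RR: stance ticks = 7; W→S at t=2 → φ=10


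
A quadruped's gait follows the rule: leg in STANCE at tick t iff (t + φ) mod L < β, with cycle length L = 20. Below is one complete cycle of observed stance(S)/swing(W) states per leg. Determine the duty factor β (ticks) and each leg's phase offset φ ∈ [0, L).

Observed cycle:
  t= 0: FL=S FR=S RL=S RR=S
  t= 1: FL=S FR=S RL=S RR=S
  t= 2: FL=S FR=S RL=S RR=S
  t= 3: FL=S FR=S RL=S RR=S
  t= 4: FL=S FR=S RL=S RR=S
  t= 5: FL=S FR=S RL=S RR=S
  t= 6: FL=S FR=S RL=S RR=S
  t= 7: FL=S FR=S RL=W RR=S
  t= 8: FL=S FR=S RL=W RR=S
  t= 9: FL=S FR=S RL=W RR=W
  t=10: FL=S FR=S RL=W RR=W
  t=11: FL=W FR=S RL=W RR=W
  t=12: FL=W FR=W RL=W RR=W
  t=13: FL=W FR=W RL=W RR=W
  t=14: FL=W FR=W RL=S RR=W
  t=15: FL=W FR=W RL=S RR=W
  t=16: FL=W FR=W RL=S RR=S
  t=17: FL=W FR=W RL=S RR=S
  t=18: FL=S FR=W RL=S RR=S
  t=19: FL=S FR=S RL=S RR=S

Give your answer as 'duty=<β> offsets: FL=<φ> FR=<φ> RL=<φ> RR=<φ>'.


duty=13 offsets: FL=2 FR=1 RL=6 RR=4

duty β = stance ticks per leg = 13
FL: stance ticks = 13; W→S at t=18 → φ=2
FR: stance ticks = 13; W→S at t=19 → φ=1
RL: stance ticks = 13; W→S at t=14 → φ=6
RR: stance ticks = 13; W→S at t=16 → φ=4


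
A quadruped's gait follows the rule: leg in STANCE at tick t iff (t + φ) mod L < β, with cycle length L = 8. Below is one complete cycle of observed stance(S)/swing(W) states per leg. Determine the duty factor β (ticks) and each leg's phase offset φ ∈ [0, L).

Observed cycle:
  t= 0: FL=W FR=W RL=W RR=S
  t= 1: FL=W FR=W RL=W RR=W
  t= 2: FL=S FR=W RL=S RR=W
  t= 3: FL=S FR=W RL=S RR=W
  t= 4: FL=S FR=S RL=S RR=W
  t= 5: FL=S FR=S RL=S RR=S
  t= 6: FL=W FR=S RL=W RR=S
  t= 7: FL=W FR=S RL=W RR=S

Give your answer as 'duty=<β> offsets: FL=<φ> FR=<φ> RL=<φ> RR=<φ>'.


duty=4 offsets: FL=6 FR=4 RL=6 RR=3

duty β = stance ticks per leg = 4
FL: stance ticks = 4; W→S at t=2 → φ=6
FR: stance ticks = 4; W→S at t=4 → φ=4
RL: stance ticks = 4; W→S at t=2 → φ=6
RR: stance ticks = 4; W→S at t=5 → φ=3


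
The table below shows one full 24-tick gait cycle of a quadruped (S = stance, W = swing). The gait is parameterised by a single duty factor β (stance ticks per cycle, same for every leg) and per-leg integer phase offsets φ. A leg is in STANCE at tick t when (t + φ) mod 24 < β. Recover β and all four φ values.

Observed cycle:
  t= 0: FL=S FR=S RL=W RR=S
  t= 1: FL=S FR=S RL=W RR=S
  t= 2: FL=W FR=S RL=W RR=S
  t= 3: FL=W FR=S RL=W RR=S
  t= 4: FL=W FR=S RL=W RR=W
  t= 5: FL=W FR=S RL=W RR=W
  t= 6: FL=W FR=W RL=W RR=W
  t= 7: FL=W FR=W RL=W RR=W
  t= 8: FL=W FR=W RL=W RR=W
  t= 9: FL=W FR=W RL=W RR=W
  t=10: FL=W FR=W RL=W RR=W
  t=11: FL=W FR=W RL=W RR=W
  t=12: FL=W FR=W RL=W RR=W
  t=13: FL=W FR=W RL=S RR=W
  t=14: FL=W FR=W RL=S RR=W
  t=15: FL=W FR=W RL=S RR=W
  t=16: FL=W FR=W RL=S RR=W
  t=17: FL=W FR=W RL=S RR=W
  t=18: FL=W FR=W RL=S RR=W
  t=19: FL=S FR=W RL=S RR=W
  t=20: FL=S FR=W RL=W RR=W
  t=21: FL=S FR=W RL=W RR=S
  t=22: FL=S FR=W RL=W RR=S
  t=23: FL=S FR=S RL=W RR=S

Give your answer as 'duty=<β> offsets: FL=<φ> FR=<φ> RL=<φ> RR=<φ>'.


duty β = stance ticks per leg = 7
FL: stance ticks = 7; W→S at t=19 → φ=5
FR: stance ticks = 7; W→S at t=23 → φ=1
RL: stance ticks = 7; W→S at t=13 → φ=11
RR: stance ticks = 7; W→S at t=21 → φ=3

duty=7 offsets: FL=5 FR=1 RL=11 RR=3


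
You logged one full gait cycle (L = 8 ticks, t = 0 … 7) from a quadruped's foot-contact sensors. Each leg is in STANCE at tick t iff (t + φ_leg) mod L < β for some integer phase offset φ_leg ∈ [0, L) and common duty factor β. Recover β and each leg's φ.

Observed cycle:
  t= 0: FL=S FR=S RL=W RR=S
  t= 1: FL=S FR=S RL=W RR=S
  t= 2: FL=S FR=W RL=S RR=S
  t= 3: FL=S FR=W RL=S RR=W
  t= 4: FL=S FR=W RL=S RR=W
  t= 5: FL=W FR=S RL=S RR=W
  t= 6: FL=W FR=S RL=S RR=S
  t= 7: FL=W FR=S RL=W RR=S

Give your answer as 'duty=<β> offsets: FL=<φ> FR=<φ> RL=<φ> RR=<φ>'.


duty β = stance ticks per leg = 5
FL: stance ticks = 5; W→S at t=0 → φ=0
FR: stance ticks = 5; W→S at t=5 → φ=3
RL: stance ticks = 5; W→S at t=2 → φ=6
RR: stance ticks = 5; W→S at t=6 → φ=2

duty=5 offsets: FL=0 FR=3 RL=6 RR=2


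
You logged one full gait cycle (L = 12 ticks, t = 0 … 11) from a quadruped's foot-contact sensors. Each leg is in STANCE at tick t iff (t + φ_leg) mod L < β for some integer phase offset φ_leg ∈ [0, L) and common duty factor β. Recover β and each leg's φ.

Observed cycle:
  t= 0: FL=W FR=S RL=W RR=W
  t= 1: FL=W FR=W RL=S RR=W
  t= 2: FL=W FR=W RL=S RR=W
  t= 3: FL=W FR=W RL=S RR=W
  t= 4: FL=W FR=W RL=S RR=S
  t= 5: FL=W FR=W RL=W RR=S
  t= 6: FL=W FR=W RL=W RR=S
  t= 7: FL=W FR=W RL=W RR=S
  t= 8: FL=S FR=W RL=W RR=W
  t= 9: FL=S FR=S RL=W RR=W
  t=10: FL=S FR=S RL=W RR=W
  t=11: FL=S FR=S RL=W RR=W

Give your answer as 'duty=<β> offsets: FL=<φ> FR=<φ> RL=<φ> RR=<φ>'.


duty=4 offsets: FL=4 FR=3 RL=11 RR=8

duty β = stance ticks per leg = 4
FL: stance ticks = 4; W→S at t=8 → φ=4
FR: stance ticks = 4; W→S at t=9 → φ=3
RL: stance ticks = 4; W→S at t=1 → φ=11
RR: stance ticks = 4; W→S at t=4 → φ=8


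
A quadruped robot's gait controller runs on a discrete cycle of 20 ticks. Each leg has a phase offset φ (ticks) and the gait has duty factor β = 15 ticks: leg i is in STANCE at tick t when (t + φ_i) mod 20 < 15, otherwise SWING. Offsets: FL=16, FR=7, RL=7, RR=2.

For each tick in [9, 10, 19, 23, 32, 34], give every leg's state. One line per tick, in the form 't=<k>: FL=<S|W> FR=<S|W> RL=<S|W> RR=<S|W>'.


t=9: phase=(5,16,16,11) vs β=15 → FL=S FR=W RL=W RR=S
t=10: phase=(6,17,17,12) vs β=15 → FL=S FR=W RL=W RR=S
t=19: phase=(15,6,6,1) vs β=15 → FL=W FR=S RL=S RR=S
t=23: phase=(19,10,10,5) vs β=15 → FL=W FR=S RL=S RR=S
t=32: phase=(8,19,19,14) vs β=15 → FL=S FR=W RL=W RR=S
t=34: phase=(10,1,1,16) vs β=15 → FL=S FR=S RL=S RR=W

t=9: FL=S FR=W RL=W RR=S
t=10: FL=S FR=W RL=W RR=S
t=19: FL=W FR=S RL=S RR=S
t=23: FL=W FR=S RL=S RR=S
t=32: FL=S FR=W RL=W RR=S
t=34: FL=S FR=S RL=S RR=W


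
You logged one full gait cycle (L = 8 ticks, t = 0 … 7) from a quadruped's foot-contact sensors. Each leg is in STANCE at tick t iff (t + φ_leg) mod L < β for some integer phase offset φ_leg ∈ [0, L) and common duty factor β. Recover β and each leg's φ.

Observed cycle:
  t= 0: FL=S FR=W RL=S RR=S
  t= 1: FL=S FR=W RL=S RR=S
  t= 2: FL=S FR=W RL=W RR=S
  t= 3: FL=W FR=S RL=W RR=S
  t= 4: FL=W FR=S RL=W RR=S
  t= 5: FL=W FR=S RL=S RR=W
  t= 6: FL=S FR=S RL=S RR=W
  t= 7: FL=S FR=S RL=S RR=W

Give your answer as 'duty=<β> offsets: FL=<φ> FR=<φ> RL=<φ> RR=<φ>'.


duty β = stance ticks per leg = 5
FL: stance ticks = 5; W→S at t=6 → φ=2
FR: stance ticks = 5; W→S at t=3 → φ=5
RL: stance ticks = 5; W→S at t=5 → φ=3
RR: stance ticks = 5; W→S at t=0 → φ=0

duty=5 offsets: FL=2 FR=5 RL=3 RR=0


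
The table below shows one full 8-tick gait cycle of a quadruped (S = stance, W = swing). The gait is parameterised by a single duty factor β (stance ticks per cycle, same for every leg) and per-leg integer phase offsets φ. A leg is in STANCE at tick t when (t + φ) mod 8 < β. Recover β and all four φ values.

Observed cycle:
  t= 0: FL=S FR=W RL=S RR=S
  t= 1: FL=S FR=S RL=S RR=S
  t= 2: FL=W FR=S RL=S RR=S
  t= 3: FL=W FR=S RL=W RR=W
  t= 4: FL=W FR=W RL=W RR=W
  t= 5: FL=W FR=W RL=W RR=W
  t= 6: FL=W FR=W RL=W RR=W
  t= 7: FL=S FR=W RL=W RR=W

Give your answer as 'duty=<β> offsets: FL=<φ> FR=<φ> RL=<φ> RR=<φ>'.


duty=3 offsets: FL=1 FR=7 RL=0 RR=0

duty β = stance ticks per leg = 3
FL: stance ticks = 3; W→S at t=7 → φ=1
FR: stance ticks = 3; W→S at t=1 → φ=7
RL: stance ticks = 3; W→S at t=0 → φ=0
RR: stance ticks = 3; W→S at t=0 → φ=0


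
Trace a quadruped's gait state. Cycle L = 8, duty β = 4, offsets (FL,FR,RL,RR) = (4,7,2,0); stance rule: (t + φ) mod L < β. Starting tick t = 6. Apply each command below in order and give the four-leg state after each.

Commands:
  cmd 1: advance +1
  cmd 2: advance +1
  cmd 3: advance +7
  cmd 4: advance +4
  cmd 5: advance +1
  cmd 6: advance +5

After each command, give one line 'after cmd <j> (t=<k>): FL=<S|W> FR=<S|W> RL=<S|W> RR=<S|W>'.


start t=6: FL=S FR=W RL=S RR=W
cmd 1: advance +1 → t=7, phase=(3,6,1,7) → FL=S FR=W RL=S RR=W
cmd 2: advance +1 → t=8, phase=(4,7,2,0) → FL=W FR=W RL=S RR=S
cmd 3: advance +7 → t=15, phase=(3,6,1,7) → FL=S FR=W RL=S RR=W
cmd 4: advance +4 → t=19, phase=(7,2,5,3) → FL=W FR=S RL=W RR=S
cmd 5: advance +1 → t=20, phase=(0,3,6,4) → FL=S FR=S RL=W RR=W
cmd 6: advance +5 → t=25, phase=(5,0,3,1) → FL=W FR=S RL=S RR=S

after cmd 1 (t=7): FL=S FR=W RL=S RR=W
after cmd 2 (t=8): FL=W FR=W RL=S RR=S
after cmd 3 (t=15): FL=S FR=W RL=S RR=W
after cmd 4 (t=19): FL=W FR=S RL=W RR=S
after cmd 5 (t=20): FL=S FR=S RL=W RR=W
after cmd 6 (t=25): FL=W FR=S RL=S RR=S


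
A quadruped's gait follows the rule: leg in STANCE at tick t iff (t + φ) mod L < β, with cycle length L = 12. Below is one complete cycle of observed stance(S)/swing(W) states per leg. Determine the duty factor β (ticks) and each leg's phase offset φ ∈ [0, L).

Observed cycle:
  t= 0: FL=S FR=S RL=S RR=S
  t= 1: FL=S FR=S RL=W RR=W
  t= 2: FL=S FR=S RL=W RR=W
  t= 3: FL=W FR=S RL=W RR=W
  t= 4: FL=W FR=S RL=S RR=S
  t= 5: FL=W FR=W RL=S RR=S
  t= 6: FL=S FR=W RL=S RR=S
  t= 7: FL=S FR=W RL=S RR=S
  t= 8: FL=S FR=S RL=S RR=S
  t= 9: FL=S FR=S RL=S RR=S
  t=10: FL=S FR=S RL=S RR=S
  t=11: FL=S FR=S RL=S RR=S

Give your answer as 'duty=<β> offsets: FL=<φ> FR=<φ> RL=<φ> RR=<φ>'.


duty β = stance ticks per leg = 9
FL: stance ticks = 9; W→S at t=6 → φ=6
FR: stance ticks = 9; W→S at t=8 → φ=4
RL: stance ticks = 9; W→S at t=4 → φ=8
RR: stance ticks = 9; W→S at t=4 → φ=8

duty=9 offsets: FL=6 FR=4 RL=8 RR=8


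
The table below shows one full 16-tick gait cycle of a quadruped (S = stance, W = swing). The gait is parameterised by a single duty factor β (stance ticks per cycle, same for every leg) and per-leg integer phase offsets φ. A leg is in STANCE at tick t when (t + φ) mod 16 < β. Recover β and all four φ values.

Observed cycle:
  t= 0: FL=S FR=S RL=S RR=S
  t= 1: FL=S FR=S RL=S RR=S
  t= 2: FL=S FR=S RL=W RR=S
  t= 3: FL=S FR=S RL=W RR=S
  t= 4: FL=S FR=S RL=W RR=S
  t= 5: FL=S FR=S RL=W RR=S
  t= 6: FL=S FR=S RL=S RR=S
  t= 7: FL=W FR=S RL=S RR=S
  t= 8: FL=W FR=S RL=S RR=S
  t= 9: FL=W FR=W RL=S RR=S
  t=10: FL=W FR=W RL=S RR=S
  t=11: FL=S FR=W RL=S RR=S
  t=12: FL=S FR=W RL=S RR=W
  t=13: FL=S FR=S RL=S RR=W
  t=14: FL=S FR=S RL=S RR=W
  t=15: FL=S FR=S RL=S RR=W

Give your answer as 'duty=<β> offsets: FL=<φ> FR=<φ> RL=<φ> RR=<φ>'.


duty=12 offsets: FL=5 FR=3 RL=10 RR=0

duty β = stance ticks per leg = 12
FL: stance ticks = 12; W→S at t=11 → φ=5
FR: stance ticks = 12; W→S at t=13 → φ=3
RL: stance ticks = 12; W→S at t=6 → φ=10
RR: stance ticks = 12; W→S at t=0 → φ=0


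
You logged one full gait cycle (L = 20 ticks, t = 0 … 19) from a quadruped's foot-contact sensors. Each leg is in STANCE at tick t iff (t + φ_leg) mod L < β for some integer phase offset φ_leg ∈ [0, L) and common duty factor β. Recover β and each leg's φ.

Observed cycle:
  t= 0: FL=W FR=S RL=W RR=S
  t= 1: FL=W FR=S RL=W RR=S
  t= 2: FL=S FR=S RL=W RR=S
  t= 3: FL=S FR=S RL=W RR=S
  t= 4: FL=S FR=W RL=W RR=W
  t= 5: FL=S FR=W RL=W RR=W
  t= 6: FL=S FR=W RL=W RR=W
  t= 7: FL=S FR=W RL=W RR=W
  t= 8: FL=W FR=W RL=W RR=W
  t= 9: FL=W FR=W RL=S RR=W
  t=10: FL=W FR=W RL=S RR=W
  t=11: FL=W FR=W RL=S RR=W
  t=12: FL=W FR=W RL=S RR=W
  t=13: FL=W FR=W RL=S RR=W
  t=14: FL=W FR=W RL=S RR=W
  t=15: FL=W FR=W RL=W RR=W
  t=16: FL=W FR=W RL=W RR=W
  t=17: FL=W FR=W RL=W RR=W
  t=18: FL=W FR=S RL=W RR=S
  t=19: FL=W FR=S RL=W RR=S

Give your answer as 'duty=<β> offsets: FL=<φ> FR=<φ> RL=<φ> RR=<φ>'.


duty=6 offsets: FL=18 FR=2 RL=11 RR=2

duty β = stance ticks per leg = 6
FL: stance ticks = 6; W→S at t=2 → φ=18
FR: stance ticks = 6; W→S at t=18 → φ=2
RL: stance ticks = 6; W→S at t=9 → φ=11
RR: stance ticks = 6; W→S at t=18 → φ=2


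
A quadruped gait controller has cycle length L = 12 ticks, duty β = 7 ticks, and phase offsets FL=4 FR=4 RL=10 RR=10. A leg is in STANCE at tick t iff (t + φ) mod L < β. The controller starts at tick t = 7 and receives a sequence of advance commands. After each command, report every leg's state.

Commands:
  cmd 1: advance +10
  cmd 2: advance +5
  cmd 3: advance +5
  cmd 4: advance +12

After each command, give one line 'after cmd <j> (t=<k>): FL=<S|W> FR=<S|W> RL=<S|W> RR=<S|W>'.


start t=7: FL=W FR=W RL=S RR=S
cmd 1: advance +10 → t=17, phase=(9,9,3,3) → FL=W FR=W RL=S RR=S
cmd 2: advance +5 → t=22, phase=(2,2,8,8) → FL=S FR=S RL=W RR=W
cmd 3: advance +5 → t=27, phase=(7,7,1,1) → FL=W FR=W RL=S RR=S
cmd 4: advance +12 → t=39, phase=(7,7,1,1) → FL=W FR=W RL=S RR=S

after cmd 1 (t=17): FL=W FR=W RL=S RR=S
after cmd 2 (t=22): FL=S FR=S RL=W RR=W
after cmd 3 (t=27): FL=W FR=W RL=S RR=S
after cmd 4 (t=39): FL=W FR=W RL=S RR=S


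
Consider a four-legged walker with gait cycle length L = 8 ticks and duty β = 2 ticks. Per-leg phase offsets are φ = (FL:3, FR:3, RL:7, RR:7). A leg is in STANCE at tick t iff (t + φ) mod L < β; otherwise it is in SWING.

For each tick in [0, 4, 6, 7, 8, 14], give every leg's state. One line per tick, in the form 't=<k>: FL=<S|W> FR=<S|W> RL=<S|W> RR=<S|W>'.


t=0: FL=W FR=W RL=W RR=W
t=4: FL=W FR=W RL=W RR=W
t=6: FL=S FR=S RL=W RR=W
t=7: FL=W FR=W RL=W RR=W
t=8: FL=W FR=W RL=W RR=W
t=14: FL=S FR=S RL=W RR=W

t=0: phase=(3,3,7,7) vs β=2 → FL=W FR=W RL=W RR=W
t=4: phase=(7,7,3,3) vs β=2 → FL=W FR=W RL=W RR=W
t=6: phase=(1,1,5,5) vs β=2 → FL=S FR=S RL=W RR=W
t=7: phase=(2,2,6,6) vs β=2 → FL=W FR=W RL=W RR=W
t=8: phase=(3,3,7,7) vs β=2 → FL=W FR=W RL=W RR=W
t=14: phase=(1,1,5,5) vs β=2 → FL=S FR=S RL=W RR=W


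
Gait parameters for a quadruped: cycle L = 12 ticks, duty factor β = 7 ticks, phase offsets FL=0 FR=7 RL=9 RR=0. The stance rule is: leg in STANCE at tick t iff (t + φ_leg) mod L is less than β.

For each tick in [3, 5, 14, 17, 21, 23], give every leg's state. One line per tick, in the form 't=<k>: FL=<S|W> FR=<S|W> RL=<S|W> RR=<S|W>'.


t=3: phase=(3,10,0,3) vs β=7 → FL=S FR=W RL=S RR=S
t=5: phase=(5,0,2,5) vs β=7 → FL=S FR=S RL=S RR=S
t=14: phase=(2,9,11,2) vs β=7 → FL=S FR=W RL=W RR=S
t=17: phase=(5,0,2,5) vs β=7 → FL=S FR=S RL=S RR=S
t=21: phase=(9,4,6,9) vs β=7 → FL=W FR=S RL=S RR=W
t=23: phase=(11,6,8,11) vs β=7 → FL=W FR=S RL=W RR=W

t=3: FL=S FR=W RL=S RR=S
t=5: FL=S FR=S RL=S RR=S
t=14: FL=S FR=W RL=W RR=S
t=17: FL=S FR=S RL=S RR=S
t=21: FL=W FR=S RL=S RR=W
t=23: FL=W FR=S RL=W RR=W


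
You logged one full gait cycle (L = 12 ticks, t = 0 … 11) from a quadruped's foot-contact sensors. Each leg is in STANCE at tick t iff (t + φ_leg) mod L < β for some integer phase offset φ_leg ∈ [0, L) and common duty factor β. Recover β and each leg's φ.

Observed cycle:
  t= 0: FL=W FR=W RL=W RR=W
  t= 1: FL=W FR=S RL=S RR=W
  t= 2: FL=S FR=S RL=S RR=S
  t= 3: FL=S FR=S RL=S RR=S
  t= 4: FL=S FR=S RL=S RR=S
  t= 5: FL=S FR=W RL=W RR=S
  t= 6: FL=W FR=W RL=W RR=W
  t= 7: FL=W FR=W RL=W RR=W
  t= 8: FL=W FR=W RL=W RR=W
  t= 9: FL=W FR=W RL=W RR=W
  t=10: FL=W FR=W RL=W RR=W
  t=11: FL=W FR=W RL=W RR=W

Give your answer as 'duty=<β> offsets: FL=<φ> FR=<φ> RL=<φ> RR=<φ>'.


duty=4 offsets: FL=10 FR=11 RL=11 RR=10

duty β = stance ticks per leg = 4
FL: stance ticks = 4; W→S at t=2 → φ=10
FR: stance ticks = 4; W→S at t=1 → φ=11
RL: stance ticks = 4; W→S at t=1 → φ=11
RR: stance ticks = 4; W→S at t=2 → φ=10


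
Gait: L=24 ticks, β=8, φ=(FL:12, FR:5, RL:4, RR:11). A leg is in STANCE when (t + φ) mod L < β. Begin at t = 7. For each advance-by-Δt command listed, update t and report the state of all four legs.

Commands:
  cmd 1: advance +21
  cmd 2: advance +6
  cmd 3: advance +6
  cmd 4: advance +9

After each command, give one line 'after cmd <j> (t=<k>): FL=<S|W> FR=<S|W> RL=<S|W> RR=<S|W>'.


start t=7: FL=W FR=W RL=W RR=W
cmd 1: advance +21 → t=28, phase=(16,9,8,15) → FL=W FR=W RL=W RR=W
cmd 2: advance +6 → t=34, phase=(22,15,14,21) → FL=W FR=W RL=W RR=W
cmd 3: advance +6 → t=40, phase=(4,21,20,3) → FL=S FR=W RL=W RR=S
cmd 4: advance +9 → t=49, phase=(13,6,5,12) → FL=W FR=S RL=S RR=W

after cmd 1 (t=28): FL=W FR=W RL=W RR=W
after cmd 2 (t=34): FL=W FR=W RL=W RR=W
after cmd 3 (t=40): FL=S FR=W RL=W RR=S
after cmd 4 (t=49): FL=W FR=S RL=S RR=W


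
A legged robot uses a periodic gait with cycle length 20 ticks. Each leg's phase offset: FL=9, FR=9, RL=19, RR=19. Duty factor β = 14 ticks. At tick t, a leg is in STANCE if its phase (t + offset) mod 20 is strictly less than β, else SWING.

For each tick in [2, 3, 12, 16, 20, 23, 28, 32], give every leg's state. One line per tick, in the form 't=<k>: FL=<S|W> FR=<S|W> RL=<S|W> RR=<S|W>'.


t=2: FL=S FR=S RL=S RR=S
t=3: FL=S FR=S RL=S RR=S
t=12: FL=S FR=S RL=S RR=S
t=16: FL=S FR=S RL=W RR=W
t=20: FL=S FR=S RL=W RR=W
t=23: FL=S FR=S RL=S RR=S
t=28: FL=W FR=W RL=S RR=S
t=32: FL=S FR=S RL=S RR=S

t=2: phase=(11,11,1,1) vs β=14 → FL=S FR=S RL=S RR=S
t=3: phase=(12,12,2,2) vs β=14 → FL=S FR=S RL=S RR=S
t=12: phase=(1,1,11,11) vs β=14 → FL=S FR=S RL=S RR=S
t=16: phase=(5,5,15,15) vs β=14 → FL=S FR=S RL=W RR=W
t=20: phase=(9,9,19,19) vs β=14 → FL=S FR=S RL=W RR=W
t=23: phase=(12,12,2,2) vs β=14 → FL=S FR=S RL=S RR=S
t=28: phase=(17,17,7,7) vs β=14 → FL=W FR=W RL=S RR=S
t=32: phase=(1,1,11,11) vs β=14 → FL=S FR=S RL=S RR=S


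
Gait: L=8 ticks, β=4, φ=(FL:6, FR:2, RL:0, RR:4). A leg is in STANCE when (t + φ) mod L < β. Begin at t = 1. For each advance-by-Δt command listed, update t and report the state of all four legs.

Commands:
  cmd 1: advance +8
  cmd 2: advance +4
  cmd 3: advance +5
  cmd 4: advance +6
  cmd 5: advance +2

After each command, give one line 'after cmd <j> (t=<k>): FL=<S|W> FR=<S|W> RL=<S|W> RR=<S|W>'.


after cmd 1 (t=9): FL=W FR=S RL=S RR=W
after cmd 2 (t=13): FL=S FR=W RL=W RR=S
after cmd 3 (t=18): FL=S FR=W RL=S RR=W
after cmd 4 (t=24): FL=W FR=S RL=S RR=W
after cmd 5 (t=26): FL=S FR=W RL=S RR=W

start t=1: FL=W FR=S RL=S RR=W
cmd 1: advance +8 → t=9, phase=(7,3,1,5) → FL=W FR=S RL=S RR=W
cmd 2: advance +4 → t=13, phase=(3,7,5,1) → FL=S FR=W RL=W RR=S
cmd 3: advance +5 → t=18, phase=(0,4,2,6) → FL=S FR=W RL=S RR=W
cmd 4: advance +6 → t=24, phase=(6,2,0,4) → FL=W FR=S RL=S RR=W
cmd 5: advance +2 → t=26, phase=(0,4,2,6) → FL=S FR=W RL=S RR=W


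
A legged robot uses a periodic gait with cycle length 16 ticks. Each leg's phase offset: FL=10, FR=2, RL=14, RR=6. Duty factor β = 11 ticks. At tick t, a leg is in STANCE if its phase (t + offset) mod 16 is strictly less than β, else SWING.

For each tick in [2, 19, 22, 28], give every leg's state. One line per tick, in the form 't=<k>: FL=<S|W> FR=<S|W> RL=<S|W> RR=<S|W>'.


t=2: phase=(12,4,0,8) vs β=11 → FL=W FR=S RL=S RR=S
t=19: phase=(13,5,1,9) vs β=11 → FL=W FR=S RL=S RR=S
t=22: phase=(0,8,4,12) vs β=11 → FL=S FR=S RL=S RR=W
t=28: phase=(6,14,10,2) vs β=11 → FL=S FR=W RL=S RR=S

t=2: FL=W FR=S RL=S RR=S
t=19: FL=W FR=S RL=S RR=S
t=22: FL=S FR=S RL=S RR=W
t=28: FL=S FR=W RL=S RR=S


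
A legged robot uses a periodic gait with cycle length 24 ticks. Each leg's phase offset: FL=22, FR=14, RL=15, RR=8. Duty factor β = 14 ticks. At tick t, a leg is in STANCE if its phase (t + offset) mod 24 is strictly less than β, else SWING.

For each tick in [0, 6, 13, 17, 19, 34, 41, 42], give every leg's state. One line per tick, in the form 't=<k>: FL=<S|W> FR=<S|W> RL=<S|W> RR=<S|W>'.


t=0: FL=W FR=W RL=W RR=S
t=6: FL=S FR=W RL=W RR=W
t=13: FL=S FR=S RL=S RR=W
t=17: FL=W FR=S RL=S RR=S
t=19: FL=W FR=S RL=S RR=S
t=34: FL=S FR=S RL=S RR=W
t=41: FL=W FR=S RL=S RR=S
t=42: FL=W FR=S RL=S RR=S

t=0: phase=(22,14,15,8) vs β=14 → FL=W FR=W RL=W RR=S
t=6: phase=(4,20,21,14) vs β=14 → FL=S FR=W RL=W RR=W
t=13: phase=(11,3,4,21) vs β=14 → FL=S FR=S RL=S RR=W
t=17: phase=(15,7,8,1) vs β=14 → FL=W FR=S RL=S RR=S
t=19: phase=(17,9,10,3) vs β=14 → FL=W FR=S RL=S RR=S
t=34: phase=(8,0,1,18) vs β=14 → FL=S FR=S RL=S RR=W
t=41: phase=(15,7,8,1) vs β=14 → FL=W FR=S RL=S RR=S
t=42: phase=(16,8,9,2) vs β=14 → FL=W FR=S RL=S RR=S


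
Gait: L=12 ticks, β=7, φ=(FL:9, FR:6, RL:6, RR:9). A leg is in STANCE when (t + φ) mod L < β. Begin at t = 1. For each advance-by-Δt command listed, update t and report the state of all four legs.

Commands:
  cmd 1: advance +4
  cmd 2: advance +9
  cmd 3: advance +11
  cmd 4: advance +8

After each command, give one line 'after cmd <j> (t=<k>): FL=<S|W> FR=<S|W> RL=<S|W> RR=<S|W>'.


start t=1: FL=W FR=W RL=W RR=W
cmd 1: advance +4 → t=5, phase=(2,11,11,2) → FL=S FR=W RL=W RR=S
cmd 2: advance +9 → t=14, phase=(11,8,8,11) → FL=W FR=W RL=W RR=W
cmd 3: advance +11 → t=25, phase=(10,7,7,10) → FL=W FR=W RL=W RR=W
cmd 4: advance +8 → t=33, phase=(6,3,3,6) → FL=S FR=S RL=S RR=S

after cmd 1 (t=5): FL=S FR=W RL=W RR=S
after cmd 2 (t=14): FL=W FR=W RL=W RR=W
after cmd 3 (t=25): FL=W FR=W RL=W RR=W
after cmd 4 (t=33): FL=S FR=S RL=S RR=S


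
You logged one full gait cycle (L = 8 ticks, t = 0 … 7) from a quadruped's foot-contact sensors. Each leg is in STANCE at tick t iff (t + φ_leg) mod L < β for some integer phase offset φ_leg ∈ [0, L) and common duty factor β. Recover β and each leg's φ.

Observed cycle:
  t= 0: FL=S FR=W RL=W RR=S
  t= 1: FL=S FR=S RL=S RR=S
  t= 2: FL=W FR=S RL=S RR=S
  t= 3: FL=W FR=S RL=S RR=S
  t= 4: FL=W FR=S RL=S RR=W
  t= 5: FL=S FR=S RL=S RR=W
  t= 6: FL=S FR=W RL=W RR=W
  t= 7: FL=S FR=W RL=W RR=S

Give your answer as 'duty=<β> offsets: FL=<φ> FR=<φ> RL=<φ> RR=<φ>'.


duty=5 offsets: FL=3 FR=7 RL=7 RR=1

duty β = stance ticks per leg = 5
FL: stance ticks = 5; W→S at t=5 → φ=3
FR: stance ticks = 5; W→S at t=1 → φ=7
RL: stance ticks = 5; W→S at t=1 → φ=7
RR: stance ticks = 5; W→S at t=7 → φ=1


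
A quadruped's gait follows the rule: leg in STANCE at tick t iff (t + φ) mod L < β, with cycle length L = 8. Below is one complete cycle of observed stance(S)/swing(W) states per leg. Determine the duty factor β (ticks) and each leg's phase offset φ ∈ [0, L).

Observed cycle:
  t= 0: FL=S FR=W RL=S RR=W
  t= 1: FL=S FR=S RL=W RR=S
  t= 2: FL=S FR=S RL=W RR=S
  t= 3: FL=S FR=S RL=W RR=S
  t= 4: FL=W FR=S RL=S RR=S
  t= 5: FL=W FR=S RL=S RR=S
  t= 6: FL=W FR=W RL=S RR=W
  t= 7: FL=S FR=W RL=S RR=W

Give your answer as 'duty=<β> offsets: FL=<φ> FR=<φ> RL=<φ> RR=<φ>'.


duty=5 offsets: FL=1 FR=7 RL=4 RR=7

duty β = stance ticks per leg = 5
FL: stance ticks = 5; W→S at t=7 → φ=1
FR: stance ticks = 5; W→S at t=1 → φ=7
RL: stance ticks = 5; W→S at t=4 → φ=4
RR: stance ticks = 5; W→S at t=1 → φ=7


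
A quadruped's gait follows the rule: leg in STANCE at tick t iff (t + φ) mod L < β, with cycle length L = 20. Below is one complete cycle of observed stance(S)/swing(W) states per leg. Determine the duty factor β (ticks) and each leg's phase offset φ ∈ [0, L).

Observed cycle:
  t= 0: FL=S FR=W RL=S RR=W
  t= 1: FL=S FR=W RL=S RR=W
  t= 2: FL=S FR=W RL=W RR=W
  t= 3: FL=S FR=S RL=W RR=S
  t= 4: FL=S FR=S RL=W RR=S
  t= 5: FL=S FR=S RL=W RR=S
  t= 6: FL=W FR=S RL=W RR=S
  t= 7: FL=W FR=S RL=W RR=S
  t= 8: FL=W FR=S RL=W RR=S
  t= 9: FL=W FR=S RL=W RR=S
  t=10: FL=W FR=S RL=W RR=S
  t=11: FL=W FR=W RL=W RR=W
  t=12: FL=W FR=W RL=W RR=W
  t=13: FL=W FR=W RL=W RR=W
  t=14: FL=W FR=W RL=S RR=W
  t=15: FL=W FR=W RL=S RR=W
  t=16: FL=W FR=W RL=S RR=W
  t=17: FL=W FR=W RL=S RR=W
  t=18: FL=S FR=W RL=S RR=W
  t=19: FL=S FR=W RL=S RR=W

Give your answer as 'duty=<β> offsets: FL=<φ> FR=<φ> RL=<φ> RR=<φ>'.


duty=8 offsets: FL=2 FR=17 RL=6 RR=17

duty β = stance ticks per leg = 8
FL: stance ticks = 8; W→S at t=18 → φ=2
FR: stance ticks = 8; W→S at t=3 → φ=17
RL: stance ticks = 8; W→S at t=14 → φ=6
RR: stance ticks = 8; W→S at t=3 → φ=17


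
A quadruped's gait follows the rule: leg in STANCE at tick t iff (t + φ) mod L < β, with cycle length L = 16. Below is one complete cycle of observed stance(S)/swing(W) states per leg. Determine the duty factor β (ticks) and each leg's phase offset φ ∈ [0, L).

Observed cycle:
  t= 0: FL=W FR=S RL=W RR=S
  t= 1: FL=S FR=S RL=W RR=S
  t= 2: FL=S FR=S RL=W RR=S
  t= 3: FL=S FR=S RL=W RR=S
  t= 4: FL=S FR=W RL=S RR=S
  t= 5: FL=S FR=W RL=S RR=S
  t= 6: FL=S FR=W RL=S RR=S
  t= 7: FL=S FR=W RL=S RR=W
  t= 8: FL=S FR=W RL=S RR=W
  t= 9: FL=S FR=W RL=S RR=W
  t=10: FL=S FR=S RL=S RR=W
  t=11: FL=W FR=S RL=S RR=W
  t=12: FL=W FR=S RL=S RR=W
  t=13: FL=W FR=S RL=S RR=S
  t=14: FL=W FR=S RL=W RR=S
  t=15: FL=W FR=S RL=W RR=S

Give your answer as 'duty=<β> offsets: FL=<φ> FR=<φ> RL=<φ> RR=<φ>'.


duty β = stance ticks per leg = 10
FL: stance ticks = 10; W→S at t=1 → φ=15
FR: stance ticks = 10; W→S at t=10 → φ=6
RL: stance ticks = 10; W→S at t=4 → φ=12
RR: stance ticks = 10; W→S at t=13 → φ=3

duty=10 offsets: FL=15 FR=6 RL=12 RR=3


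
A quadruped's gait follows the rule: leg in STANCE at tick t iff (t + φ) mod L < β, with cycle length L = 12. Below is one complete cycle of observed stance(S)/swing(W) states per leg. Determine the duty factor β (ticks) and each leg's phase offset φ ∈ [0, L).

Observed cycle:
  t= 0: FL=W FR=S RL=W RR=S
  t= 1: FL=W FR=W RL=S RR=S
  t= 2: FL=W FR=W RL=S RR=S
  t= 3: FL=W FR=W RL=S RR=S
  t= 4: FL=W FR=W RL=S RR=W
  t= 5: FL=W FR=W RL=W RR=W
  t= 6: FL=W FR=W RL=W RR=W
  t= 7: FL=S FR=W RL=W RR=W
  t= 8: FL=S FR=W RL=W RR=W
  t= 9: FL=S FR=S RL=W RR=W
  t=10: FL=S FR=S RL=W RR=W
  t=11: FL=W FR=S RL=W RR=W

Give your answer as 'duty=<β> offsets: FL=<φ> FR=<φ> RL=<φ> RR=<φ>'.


duty β = stance ticks per leg = 4
FL: stance ticks = 4; W→S at t=7 → φ=5
FR: stance ticks = 4; W→S at t=9 → φ=3
RL: stance ticks = 4; W→S at t=1 → φ=11
RR: stance ticks = 4; W→S at t=0 → φ=0

duty=4 offsets: FL=5 FR=3 RL=11 RR=0


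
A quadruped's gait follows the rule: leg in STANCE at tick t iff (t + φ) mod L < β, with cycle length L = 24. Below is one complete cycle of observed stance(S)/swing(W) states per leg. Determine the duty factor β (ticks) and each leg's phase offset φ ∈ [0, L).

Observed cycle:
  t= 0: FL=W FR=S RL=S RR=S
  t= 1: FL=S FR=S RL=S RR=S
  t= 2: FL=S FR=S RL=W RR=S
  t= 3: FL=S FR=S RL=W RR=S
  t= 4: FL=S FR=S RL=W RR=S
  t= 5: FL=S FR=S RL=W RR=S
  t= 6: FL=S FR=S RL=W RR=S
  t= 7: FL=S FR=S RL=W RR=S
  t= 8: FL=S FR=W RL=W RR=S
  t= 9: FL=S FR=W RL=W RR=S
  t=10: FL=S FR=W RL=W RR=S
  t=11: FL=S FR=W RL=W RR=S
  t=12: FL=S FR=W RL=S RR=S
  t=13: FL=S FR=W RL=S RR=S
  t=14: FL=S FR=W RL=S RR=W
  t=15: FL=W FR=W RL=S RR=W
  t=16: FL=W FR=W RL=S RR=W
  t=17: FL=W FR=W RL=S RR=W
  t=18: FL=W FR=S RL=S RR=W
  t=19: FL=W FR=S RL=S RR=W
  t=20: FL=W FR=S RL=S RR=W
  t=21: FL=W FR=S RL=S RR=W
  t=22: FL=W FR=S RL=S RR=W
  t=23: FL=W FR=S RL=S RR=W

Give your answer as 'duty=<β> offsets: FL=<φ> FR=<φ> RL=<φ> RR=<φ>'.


duty β = stance ticks per leg = 14
FL: stance ticks = 14; W→S at t=1 → φ=23
FR: stance ticks = 14; W→S at t=18 → φ=6
RL: stance ticks = 14; W→S at t=12 → φ=12
RR: stance ticks = 14; W→S at t=0 → φ=0

duty=14 offsets: FL=23 FR=6 RL=12 RR=0


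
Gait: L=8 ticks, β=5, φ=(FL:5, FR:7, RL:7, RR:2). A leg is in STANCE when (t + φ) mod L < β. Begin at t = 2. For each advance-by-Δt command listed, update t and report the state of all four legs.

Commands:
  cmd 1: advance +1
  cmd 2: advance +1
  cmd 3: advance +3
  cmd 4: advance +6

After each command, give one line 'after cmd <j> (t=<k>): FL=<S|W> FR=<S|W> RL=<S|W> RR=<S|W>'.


start t=2: FL=W FR=S RL=S RR=S
cmd 1: advance +1 → t=3, phase=(0,2,2,5) → FL=S FR=S RL=S RR=W
cmd 2: advance +1 → t=4, phase=(1,3,3,6) → FL=S FR=S RL=S RR=W
cmd 3: advance +3 → t=7, phase=(4,6,6,1) → FL=S FR=W RL=W RR=S
cmd 4: advance +6 → t=13, phase=(2,4,4,7) → FL=S FR=S RL=S RR=W

after cmd 1 (t=3): FL=S FR=S RL=S RR=W
after cmd 2 (t=4): FL=S FR=S RL=S RR=W
after cmd 3 (t=7): FL=S FR=W RL=W RR=S
after cmd 4 (t=13): FL=S FR=S RL=S RR=W


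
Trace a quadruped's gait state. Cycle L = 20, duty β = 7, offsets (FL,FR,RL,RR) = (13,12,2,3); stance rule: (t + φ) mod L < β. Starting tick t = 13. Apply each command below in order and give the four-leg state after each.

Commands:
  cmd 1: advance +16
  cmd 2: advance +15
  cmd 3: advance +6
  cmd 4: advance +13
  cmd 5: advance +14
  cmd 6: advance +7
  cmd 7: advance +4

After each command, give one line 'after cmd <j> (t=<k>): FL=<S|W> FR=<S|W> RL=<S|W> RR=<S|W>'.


start t=13: FL=S FR=S RL=W RR=W
cmd 1: advance +16 → t=29, phase=(2,1,11,12) → FL=S FR=S RL=W RR=W
cmd 2: advance +15 → t=44, phase=(17,16,6,7) → FL=W FR=W RL=S RR=W
cmd 3: advance +6 → t=50, phase=(3,2,12,13) → FL=S FR=S RL=W RR=W
cmd 4: advance +13 → t=63, phase=(16,15,5,6) → FL=W FR=W RL=S RR=S
cmd 5: advance +14 → t=77, phase=(10,9,19,0) → FL=W FR=W RL=W RR=S
cmd 6: advance +7 → t=84, phase=(17,16,6,7) → FL=W FR=W RL=S RR=W
cmd 7: advance +4 → t=88, phase=(1,0,10,11) → FL=S FR=S RL=W RR=W

after cmd 1 (t=29): FL=S FR=S RL=W RR=W
after cmd 2 (t=44): FL=W FR=W RL=S RR=W
after cmd 3 (t=50): FL=S FR=S RL=W RR=W
after cmd 4 (t=63): FL=W FR=W RL=S RR=S
after cmd 5 (t=77): FL=W FR=W RL=W RR=S
after cmd 6 (t=84): FL=W FR=W RL=S RR=W
after cmd 7 (t=88): FL=S FR=S RL=W RR=W


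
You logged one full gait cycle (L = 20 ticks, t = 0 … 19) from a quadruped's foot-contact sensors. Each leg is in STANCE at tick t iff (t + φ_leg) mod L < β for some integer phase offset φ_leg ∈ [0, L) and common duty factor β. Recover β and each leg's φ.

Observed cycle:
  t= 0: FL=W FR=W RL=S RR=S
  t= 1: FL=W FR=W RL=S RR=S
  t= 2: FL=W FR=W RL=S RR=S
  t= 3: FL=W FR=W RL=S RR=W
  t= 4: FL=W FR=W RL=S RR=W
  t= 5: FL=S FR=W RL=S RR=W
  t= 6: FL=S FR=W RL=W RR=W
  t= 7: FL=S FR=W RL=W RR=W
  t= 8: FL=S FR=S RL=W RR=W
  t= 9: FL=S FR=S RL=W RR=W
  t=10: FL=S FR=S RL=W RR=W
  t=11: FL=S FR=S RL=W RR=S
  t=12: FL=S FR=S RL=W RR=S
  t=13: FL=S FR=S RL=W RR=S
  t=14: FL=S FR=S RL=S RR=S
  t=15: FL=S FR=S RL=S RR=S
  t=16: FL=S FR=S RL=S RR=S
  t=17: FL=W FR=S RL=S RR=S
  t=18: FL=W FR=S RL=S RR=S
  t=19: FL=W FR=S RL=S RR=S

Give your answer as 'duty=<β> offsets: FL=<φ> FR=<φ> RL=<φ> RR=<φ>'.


duty β = stance ticks per leg = 12
FL: stance ticks = 12; W→S at t=5 → φ=15
FR: stance ticks = 12; W→S at t=8 → φ=12
RL: stance ticks = 12; W→S at t=14 → φ=6
RR: stance ticks = 12; W→S at t=11 → φ=9

duty=12 offsets: FL=15 FR=12 RL=6 RR=9


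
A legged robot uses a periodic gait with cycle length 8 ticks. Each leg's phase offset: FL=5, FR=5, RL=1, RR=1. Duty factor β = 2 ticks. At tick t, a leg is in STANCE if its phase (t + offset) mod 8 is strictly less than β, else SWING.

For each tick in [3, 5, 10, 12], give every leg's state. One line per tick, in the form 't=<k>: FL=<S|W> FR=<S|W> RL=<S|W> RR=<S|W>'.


t=3: FL=S FR=S RL=W RR=W
t=5: FL=W FR=W RL=W RR=W
t=10: FL=W FR=W RL=W RR=W
t=12: FL=S FR=S RL=W RR=W

t=3: phase=(0,0,4,4) vs β=2 → FL=S FR=S RL=W RR=W
t=5: phase=(2,2,6,6) vs β=2 → FL=W FR=W RL=W RR=W
t=10: phase=(7,7,3,3) vs β=2 → FL=W FR=W RL=W RR=W
t=12: phase=(1,1,5,5) vs β=2 → FL=S FR=S RL=W RR=W


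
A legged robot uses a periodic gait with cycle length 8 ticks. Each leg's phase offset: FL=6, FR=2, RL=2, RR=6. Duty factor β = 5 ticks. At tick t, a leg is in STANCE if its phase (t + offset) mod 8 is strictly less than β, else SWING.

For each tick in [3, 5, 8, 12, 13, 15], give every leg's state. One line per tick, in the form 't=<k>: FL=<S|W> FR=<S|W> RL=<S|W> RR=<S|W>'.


t=3: FL=S FR=W RL=W RR=S
t=5: FL=S FR=W RL=W RR=S
t=8: FL=W FR=S RL=S RR=W
t=12: FL=S FR=W RL=W RR=S
t=13: FL=S FR=W RL=W RR=S
t=15: FL=W FR=S RL=S RR=W

t=3: phase=(1,5,5,1) vs β=5 → FL=S FR=W RL=W RR=S
t=5: phase=(3,7,7,3) vs β=5 → FL=S FR=W RL=W RR=S
t=8: phase=(6,2,2,6) vs β=5 → FL=W FR=S RL=S RR=W
t=12: phase=(2,6,6,2) vs β=5 → FL=S FR=W RL=W RR=S
t=13: phase=(3,7,7,3) vs β=5 → FL=S FR=W RL=W RR=S
t=15: phase=(5,1,1,5) vs β=5 → FL=W FR=S RL=S RR=W


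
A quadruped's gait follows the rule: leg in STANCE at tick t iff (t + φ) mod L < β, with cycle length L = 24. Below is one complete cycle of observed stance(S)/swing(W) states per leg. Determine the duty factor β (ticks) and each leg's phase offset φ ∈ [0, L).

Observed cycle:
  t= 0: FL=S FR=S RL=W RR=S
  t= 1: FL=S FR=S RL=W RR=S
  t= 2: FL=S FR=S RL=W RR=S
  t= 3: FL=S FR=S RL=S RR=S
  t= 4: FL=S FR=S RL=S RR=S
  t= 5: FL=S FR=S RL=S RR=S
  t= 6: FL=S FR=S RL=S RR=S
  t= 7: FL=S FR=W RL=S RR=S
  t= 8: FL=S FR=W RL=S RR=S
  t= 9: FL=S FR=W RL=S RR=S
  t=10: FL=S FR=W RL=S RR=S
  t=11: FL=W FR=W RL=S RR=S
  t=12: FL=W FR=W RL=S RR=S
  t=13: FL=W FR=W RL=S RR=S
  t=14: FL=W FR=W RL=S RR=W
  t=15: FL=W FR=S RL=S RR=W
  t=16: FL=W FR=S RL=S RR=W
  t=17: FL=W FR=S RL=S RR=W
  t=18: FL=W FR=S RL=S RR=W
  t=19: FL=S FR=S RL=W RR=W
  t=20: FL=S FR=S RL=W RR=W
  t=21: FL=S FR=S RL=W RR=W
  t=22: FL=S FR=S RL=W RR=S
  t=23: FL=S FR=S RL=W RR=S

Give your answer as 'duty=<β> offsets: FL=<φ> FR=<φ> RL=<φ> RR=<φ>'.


duty β = stance ticks per leg = 16
FL: stance ticks = 16; W→S at t=19 → φ=5
FR: stance ticks = 16; W→S at t=15 → φ=9
RL: stance ticks = 16; W→S at t=3 → φ=21
RR: stance ticks = 16; W→S at t=22 → φ=2

duty=16 offsets: FL=5 FR=9 RL=21 RR=2


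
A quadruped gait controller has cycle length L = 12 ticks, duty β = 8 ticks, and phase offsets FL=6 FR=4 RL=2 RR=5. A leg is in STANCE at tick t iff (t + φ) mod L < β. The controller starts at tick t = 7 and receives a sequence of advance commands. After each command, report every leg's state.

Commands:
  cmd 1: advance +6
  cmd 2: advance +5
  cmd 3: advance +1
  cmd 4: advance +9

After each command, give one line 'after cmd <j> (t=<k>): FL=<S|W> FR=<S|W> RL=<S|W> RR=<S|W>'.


after cmd 1 (t=13): FL=S FR=S RL=S RR=S
after cmd 2 (t=18): FL=S FR=W RL=W RR=W
after cmd 3 (t=19): FL=S FR=W RL=W RR=S
after cmd 4 (t=28): FL=W FR=W RL=S RR=W

start t=7: FL=S FR=W RL=W RR=S
cmd 1: advance +6 → t=13, phase=(7,5,3,6) → FL=S FR=S RL=S RR=S
cmd 2: advance +5 → t=18, phase=(0,10,8,11) → FL=S FR=W RL=W RR=W
cmd 3: advance +1 → t=19, phase=(1,11,9,0) → FL=S FR=W RL=W RR=S
cmd 4: advance +9 → t=28, phase=(10,8,6,9) → FL=W FR=W RL=S RR=W


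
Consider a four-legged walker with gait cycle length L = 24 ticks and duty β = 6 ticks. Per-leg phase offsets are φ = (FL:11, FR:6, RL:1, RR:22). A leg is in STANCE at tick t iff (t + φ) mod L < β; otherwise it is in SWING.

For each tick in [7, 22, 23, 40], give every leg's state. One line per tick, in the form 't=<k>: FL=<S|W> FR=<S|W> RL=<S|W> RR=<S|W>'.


t=7: FL=W FR=W RL=W RR=S
t=22: FL=W FR=S RL=W RR=W
t=23: FL=W FR=S RL=S RR=W
t=40: FL=S FR=W RL=W RR=W

t=7: phase=(18,13,8,5) vs β=6 → FL=W FR=W RL=W RR=S
t=22: phase=(9,4,23,20) vs β=6 → FL=W FR=S RL=W RR=W
t=23: phase=(10,5,0,21) vs β=6 → FL=W FR=S RL=S RR=W
t=40: phase=(3,22,17,14) vs β=6 → FL=S FR=W RL=W RR=W


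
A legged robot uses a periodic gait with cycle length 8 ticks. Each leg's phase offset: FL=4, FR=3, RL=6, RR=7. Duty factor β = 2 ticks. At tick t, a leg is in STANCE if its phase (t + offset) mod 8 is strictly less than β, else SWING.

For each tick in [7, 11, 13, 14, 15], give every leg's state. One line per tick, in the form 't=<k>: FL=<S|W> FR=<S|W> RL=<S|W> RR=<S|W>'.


t=7: phase=(3,2,5,6) vs β=2 → FL=W FR=W RL=W RR=W
t=11: phase=(7,6,1,2) vs β=2 → FL=W FR=W RL=S RR=W
t=13: phase=(1,0,3,4) vs β=2 → FL=S FR=S RL=W RR=W
t=14: phase=(2,1,4,5) vs β=2 → FL=W FR=S RL=W RR=W
t=15: phase=(3,2,5,6) vs β=2 → FL=W FR=W RL=W RR=W

t=7: FL=W FR=W RL=W RR=W
t=11: FL=W FR=W RL=S RR=W
t=13: FL=S FR=S RL=W RR=W
t=14: FL=W FR=S RL=W RR=W
t=15: FL=W FR=W RL=W RR=W


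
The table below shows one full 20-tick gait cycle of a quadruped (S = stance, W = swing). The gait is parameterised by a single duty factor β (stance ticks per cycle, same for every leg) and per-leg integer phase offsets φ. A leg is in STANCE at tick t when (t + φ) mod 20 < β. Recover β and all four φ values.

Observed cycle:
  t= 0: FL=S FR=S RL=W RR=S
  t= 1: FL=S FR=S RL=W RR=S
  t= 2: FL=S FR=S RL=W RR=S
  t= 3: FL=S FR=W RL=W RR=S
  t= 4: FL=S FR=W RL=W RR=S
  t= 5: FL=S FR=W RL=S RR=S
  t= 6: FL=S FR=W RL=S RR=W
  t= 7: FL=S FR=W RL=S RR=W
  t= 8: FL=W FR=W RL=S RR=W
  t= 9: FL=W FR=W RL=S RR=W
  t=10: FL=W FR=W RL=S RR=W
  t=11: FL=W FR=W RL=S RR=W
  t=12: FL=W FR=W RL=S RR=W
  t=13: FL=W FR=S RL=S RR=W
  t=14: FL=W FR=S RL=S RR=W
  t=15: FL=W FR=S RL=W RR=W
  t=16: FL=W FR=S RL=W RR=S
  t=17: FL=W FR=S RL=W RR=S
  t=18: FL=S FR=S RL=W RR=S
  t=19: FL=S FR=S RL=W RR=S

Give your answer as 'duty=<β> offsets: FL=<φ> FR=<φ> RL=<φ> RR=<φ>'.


duty=10 offsets: FL=2 FR=7 RL=15 RR=4

duty β = stance ticks per leg = 10
FL: stance ticks = 10; W→S at t=18 → φ=2
FR: stance ticks = 10; W→S at t=13 → φ=7
RL: stance ticks = 10; W→S at t=5 → φ=15
RR: stance ticks = 10; W→S at t=16 → φ=4


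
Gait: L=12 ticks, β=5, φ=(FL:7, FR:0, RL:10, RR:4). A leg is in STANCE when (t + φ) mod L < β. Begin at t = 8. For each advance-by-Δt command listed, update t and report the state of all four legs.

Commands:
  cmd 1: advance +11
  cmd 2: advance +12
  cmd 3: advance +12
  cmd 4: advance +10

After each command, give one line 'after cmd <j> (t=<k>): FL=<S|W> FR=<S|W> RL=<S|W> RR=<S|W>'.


after cmd 1 (t=19): FL=S FR=W RL=W RR=W
after cmd 2 (t=31): FL=S FR=W RL=W RR=W
after cmd 3 (t=43): FL=S FR=W RL=W RR=W
after cmd 4 (t=53): FL=S FR=W RL=S RR=W

start t=8: FL=S FR=W RL=W RR=S
cmd 1: advance +11 → t=19, phase=(2,7,5,11) → FL=S FR=W RL=W RR=W
cmd 2: advance +12 → t=31, phase=(2,7,5,11) → FL=S FR=W RL=W RR=W
cmd 3: advance +12 → t=43, phase=(2,7,5,11) → FL=S FR=W RL=W RR=W
cmd 4: advance +10 → t=53, phase=(0,5,3,9) → FL=S FR=W RL=S RR=W
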